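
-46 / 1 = -46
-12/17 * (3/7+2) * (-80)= 960/7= 137.14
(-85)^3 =-614125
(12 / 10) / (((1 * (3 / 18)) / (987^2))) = 35070084 / 5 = 7014016.80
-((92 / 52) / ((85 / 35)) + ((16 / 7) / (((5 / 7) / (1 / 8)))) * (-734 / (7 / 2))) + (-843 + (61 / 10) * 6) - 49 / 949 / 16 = -6534151699 / 9034480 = -723.25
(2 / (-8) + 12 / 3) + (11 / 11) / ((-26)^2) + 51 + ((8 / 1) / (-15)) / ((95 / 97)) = 13054381 / 240825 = 54.21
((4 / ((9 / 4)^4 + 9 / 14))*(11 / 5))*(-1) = -78848 / 235395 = -0.33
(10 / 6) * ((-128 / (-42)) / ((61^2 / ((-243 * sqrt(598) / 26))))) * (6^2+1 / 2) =-157680 * sqrt(598) / 338611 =-11.39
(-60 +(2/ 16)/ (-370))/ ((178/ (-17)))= 5.73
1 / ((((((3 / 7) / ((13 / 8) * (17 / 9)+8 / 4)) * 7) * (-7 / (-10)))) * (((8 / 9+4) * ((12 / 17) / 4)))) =2.80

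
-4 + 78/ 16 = 7/ 8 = 0.88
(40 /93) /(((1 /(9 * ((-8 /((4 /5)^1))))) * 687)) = -400 /7099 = -0.06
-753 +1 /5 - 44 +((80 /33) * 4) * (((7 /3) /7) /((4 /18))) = -43024 /55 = -782.25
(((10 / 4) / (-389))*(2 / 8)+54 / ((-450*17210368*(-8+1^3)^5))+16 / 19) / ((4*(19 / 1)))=44922151838591773 / 4061974194362470400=0.01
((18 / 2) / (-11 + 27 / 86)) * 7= -5418 / 919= -5.90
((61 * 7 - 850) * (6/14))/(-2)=1269/14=90.64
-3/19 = -0.16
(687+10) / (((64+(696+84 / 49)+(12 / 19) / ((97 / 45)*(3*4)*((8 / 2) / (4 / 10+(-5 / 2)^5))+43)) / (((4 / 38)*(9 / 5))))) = 17192956851 / 99167549756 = 0.17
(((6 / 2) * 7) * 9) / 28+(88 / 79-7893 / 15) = -818971 / 1580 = -518.34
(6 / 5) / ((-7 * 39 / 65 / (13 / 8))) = -13 / 28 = -0.46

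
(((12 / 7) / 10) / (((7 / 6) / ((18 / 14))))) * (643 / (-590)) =-104166 / 505925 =-0.21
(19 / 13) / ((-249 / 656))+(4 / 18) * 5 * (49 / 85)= -529922 / 165087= -3.21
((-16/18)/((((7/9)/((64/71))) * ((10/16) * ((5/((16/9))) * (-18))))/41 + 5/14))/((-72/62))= -72884224/29397735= -2.48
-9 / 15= -3 / 5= -0.60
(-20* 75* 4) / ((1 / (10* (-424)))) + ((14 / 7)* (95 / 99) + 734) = 2518632856 / 99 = 25440735.92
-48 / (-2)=24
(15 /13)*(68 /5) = 204 /13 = 15.69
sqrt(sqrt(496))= 2 *31^(1/ 4)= 4.72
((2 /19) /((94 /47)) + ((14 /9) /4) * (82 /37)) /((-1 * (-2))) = 2893 /6327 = 0.46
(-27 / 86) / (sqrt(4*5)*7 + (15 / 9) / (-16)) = -435456*sqrt(5) / 97089485-648 / 19417897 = -0.01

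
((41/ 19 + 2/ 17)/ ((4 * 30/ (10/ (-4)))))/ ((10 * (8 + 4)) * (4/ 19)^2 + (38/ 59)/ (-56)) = -0.01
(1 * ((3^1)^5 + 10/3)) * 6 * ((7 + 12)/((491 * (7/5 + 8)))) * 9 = 1263690/23077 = 54.76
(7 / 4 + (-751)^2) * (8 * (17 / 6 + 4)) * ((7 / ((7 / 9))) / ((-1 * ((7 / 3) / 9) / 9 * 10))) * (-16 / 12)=44953275186 / 35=1284379291.03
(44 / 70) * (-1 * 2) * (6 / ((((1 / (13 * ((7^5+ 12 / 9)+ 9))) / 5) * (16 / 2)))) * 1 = -7214636 / 7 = -1030662.29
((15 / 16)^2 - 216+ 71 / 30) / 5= -816977 / 19200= -42.55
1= 1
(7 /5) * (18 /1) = 126 /5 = 25.20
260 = 260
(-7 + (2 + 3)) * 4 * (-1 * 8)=64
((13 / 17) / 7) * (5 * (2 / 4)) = 65 / 238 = 0.27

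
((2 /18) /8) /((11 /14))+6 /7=2425 /2772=0.87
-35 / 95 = -7 / 19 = -0.37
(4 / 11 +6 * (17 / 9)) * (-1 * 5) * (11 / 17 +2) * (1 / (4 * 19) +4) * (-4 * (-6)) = -52978500 / 3553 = -14910.92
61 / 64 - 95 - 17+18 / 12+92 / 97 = -674179 / 6208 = -108.60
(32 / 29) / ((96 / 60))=20 / 29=0.69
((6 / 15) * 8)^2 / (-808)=-32 / 2525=-0.01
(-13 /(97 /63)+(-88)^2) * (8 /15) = 6002792 /1455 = 4125.63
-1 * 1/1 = -1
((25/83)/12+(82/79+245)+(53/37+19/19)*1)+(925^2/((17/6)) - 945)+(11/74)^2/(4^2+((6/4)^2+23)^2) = 5769376483831827199/19148991538524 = 301288.79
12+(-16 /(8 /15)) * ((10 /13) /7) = 792 /91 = 8.70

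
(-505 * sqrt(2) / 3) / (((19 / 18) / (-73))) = 221190 * sqrt(2) / 19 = 16463.68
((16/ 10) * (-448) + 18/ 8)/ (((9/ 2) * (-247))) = 14291/ 22230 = 0.64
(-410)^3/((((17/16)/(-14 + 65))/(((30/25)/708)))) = -330820800/59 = -5607132.20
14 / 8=7 / 4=1.75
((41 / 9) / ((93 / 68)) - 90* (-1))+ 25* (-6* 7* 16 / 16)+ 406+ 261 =-242453 / 837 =-289.67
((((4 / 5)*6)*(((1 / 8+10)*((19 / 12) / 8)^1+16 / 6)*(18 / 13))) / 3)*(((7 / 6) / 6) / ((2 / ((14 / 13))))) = 175763 / 162240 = 1.08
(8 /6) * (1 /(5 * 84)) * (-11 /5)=-11 /1575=-0.01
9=9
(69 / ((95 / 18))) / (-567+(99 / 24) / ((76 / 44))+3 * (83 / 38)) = -1104 / 47125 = -0.02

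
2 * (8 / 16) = 1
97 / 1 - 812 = -715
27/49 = 0.55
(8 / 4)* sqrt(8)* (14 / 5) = 56* sqrt(2) / 5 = 15.84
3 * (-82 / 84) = -41 / 14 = -2.93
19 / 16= 1.19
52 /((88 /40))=260 /11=23.64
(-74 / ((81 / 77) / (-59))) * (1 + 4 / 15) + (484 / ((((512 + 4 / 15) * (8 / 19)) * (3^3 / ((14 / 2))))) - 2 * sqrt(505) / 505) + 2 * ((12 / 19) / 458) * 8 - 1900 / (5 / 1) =396281786412889 / 81242394120 - 2 * sqrt(505) / 505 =4877.68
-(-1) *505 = 505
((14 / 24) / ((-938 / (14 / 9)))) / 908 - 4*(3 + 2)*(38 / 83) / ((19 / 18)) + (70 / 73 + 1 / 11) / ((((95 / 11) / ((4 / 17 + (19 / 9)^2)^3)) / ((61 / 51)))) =39443271025573972309687 / 6217215806618774554320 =6.34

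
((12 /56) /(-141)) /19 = -1 /12502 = -0.00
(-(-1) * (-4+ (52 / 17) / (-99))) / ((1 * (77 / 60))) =-135680 / 43197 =-3.14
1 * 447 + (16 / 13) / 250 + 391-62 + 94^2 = 15619508 / 1625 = 9612.00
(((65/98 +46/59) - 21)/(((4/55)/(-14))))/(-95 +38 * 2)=-6219345/31388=-198.14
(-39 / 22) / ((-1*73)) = 39 / 1606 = 0.02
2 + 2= 4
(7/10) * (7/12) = 49/120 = 0.41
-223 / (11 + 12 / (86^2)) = -412327 / 20342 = -20.27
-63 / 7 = -9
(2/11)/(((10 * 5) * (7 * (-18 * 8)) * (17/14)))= -1/336600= -0.00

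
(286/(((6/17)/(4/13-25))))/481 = -20009/481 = -41.60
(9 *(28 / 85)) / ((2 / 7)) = 882 / 85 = 10.38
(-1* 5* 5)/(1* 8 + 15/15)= -25/9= -2.78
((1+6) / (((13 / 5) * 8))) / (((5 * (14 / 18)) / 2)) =9 / 52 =0.17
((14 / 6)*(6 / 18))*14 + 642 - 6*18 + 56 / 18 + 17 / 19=10429 / 19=548.89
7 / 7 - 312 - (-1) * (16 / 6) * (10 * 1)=-853 / 3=-284.33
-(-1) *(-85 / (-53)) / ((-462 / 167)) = -14195 / 24486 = -0.58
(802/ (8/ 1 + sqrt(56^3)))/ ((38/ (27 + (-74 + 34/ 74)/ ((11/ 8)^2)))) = 21359265/ 1866622472 - 149514855 * sqrt(14)/ 933311236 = -0.59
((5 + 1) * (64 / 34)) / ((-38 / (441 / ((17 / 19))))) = -42336 / 289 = -146.49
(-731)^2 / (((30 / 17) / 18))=27252411 / 5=5450482.20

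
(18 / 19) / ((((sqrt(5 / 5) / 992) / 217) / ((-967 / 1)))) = -3746885184 / 19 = -197204483.37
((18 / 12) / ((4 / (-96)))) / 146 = -0.25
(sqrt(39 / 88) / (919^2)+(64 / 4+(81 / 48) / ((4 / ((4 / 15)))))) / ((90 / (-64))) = -2578 / 225 - 8 * sqrt(858) / 418057695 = -11.46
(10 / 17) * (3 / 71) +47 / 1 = 56759 / 1207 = 47.02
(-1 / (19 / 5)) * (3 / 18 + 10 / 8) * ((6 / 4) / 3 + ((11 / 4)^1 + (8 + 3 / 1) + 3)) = -1955 / 304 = -6.43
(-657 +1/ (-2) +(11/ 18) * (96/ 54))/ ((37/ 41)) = -4359899/ 5994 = -727.38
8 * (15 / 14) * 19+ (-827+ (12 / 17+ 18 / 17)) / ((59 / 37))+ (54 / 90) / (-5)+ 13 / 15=-186363649 / 526575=-353.92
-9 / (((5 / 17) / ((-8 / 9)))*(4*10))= 17 / 25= 0.68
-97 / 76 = -1.28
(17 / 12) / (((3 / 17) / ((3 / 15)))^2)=4913 / 2700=1.82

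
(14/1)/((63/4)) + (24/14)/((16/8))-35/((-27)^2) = 8665/5103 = 1.70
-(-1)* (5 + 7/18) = 97/18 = 5.39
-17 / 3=-5.67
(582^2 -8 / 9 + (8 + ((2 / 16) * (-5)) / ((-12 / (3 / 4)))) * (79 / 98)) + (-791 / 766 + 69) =338797.56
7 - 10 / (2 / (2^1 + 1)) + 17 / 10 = -63 / 10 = -6.30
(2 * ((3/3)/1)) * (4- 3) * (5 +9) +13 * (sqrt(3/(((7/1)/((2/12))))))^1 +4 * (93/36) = 13 * sqrt(14)/14 +115/3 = 41.81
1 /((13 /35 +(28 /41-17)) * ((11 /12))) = -8610 /125851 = -0.07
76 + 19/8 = 627/8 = 78.38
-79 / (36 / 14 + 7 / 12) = -6636 / 265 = -25.04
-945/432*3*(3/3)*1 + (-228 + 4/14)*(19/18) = -248903/1008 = -246.93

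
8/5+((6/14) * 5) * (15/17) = 2077/595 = 3.49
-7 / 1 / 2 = -7 / 2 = -3.50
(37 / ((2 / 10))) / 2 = 92.50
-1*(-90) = 90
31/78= 0.40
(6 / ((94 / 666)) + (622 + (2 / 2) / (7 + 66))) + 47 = 2441240 / 3431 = 711.52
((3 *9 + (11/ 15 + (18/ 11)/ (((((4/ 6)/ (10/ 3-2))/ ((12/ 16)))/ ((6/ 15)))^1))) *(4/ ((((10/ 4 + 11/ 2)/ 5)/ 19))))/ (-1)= -45011/ 33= -1363.97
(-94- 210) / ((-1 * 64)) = 19 / 4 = 4.75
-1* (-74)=74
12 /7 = 1.71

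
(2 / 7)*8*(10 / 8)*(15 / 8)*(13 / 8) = 975 / 112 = 8.71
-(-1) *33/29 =33/29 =1.14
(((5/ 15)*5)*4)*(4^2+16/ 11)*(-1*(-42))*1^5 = 53760/ 11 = 4887.27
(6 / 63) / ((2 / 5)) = 5 / 21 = 0.24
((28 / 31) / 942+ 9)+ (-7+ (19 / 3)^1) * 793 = -2529213 / 4867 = -519.67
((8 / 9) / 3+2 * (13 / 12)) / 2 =133 / 108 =1.23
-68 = -68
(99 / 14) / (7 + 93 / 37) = 333 / 448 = 0.74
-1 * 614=-614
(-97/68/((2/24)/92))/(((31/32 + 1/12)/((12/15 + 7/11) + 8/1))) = -1333888128/94435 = -14124.93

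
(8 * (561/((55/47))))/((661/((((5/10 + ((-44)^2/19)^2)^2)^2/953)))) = 7570324522227607998442184616957/106985068171062530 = 70760571093184.01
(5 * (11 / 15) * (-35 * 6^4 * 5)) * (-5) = 4158000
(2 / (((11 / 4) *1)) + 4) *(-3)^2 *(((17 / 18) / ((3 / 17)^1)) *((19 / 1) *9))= 428298 / 11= 38936.18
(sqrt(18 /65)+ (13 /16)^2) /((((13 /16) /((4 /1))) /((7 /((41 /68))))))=91392 * sqrt(130) /34645+ 1547 /41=67.81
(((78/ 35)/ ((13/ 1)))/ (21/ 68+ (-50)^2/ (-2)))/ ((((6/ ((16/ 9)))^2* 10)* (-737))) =4352/ 2663320465575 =0.00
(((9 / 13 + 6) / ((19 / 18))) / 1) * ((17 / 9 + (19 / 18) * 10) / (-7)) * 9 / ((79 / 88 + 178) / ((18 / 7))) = -39688704 / 27219647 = -1.46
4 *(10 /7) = 40 /7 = 5.71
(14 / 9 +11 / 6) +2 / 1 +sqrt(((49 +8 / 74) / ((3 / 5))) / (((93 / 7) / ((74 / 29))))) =sqrt(114343810) / 2697 +97 / 18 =9.35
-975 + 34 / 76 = -37033 / 38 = -974.55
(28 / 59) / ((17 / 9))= 252 / 1003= 0.25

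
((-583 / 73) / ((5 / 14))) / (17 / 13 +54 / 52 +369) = -212212 / 3524075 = -0.06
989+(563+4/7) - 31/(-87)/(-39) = 36874907/23751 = 1552.56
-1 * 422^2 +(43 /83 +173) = -14766570 /83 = -177910.48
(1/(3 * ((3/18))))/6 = 1/3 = 0.33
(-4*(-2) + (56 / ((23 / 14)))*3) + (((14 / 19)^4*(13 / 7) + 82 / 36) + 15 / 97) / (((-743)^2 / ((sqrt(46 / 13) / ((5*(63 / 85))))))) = 110.26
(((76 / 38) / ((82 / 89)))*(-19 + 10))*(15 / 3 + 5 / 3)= -5340 / 41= -130.24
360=360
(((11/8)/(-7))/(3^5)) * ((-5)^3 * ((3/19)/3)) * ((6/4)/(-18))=-1375/3102624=-0.00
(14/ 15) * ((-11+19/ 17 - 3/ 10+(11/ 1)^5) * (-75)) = -11272857.24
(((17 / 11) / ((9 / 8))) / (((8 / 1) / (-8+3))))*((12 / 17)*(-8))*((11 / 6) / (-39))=-80 / 351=-0.23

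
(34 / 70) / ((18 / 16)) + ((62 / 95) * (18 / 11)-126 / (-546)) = 1481021 / 855855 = 1.73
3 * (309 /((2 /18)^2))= 75087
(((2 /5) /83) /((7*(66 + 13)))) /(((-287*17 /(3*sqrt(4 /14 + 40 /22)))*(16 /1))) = -0.00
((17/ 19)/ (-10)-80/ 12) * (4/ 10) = -3851/ 1425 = -2.70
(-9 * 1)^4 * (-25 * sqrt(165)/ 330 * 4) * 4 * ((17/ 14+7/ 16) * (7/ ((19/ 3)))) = -6068925 * sqrt(165)/ 418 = -186499.41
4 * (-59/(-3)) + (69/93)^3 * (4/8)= 14097853/178746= 78.87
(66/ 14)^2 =1089/ 49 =22.22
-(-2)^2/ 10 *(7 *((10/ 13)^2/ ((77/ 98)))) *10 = -39200/ 1859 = -21.09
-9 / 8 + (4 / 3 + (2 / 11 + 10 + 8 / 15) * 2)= 9521 / 440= 21.64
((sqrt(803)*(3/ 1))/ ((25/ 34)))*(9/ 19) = 918*sqrt(803)/ 475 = 54.77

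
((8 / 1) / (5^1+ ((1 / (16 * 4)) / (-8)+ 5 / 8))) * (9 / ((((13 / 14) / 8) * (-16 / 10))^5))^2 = 937185082122240000000000 / 396894598033271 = 2361294627.76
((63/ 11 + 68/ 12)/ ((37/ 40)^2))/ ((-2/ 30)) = -199.75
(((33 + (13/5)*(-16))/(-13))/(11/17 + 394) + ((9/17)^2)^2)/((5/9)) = 26299867824/182111276425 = 0.14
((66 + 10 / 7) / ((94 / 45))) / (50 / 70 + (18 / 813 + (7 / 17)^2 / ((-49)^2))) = 970372410 / 22140149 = 43.83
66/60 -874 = -8729/10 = -872.90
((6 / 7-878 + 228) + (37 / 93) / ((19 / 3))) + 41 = -2507114 / 4123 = -608.08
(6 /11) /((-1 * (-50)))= 0.01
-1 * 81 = -81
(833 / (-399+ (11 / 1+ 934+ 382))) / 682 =0.00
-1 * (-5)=5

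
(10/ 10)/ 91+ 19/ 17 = 1746/ 1547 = 1.13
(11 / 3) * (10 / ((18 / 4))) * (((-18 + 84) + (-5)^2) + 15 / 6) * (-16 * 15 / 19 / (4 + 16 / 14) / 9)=-2879800 / 13851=-207.91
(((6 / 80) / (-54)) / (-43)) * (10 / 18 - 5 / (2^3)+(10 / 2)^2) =0.00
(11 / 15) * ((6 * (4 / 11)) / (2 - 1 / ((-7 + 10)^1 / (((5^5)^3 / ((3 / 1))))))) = -72 / 152587890535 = -0.00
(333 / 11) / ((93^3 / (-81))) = -999 / 327701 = -0.00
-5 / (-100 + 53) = 5 / 47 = 0.11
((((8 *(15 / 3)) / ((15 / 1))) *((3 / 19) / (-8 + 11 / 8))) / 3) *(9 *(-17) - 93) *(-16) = -83968 / 1007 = -83.38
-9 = -9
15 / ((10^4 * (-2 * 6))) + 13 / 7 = 103993 / 56000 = 1.86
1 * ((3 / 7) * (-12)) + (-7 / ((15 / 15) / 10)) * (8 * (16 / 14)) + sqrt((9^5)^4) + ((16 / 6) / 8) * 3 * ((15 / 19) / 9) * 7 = 1391226718832 / 399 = 3486783756.47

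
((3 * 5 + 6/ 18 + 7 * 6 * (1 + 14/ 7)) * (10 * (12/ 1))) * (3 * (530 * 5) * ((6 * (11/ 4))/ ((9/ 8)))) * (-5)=-9887680000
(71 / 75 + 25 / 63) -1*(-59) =95041 / 1575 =60.34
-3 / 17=-0.18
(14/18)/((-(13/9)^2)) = -63/169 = -0.37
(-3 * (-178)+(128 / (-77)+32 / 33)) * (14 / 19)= 246388 / 627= 392.96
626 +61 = 687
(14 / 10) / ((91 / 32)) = 32 / 65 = 0.49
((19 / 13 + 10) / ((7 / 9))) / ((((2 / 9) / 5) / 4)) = 120690 / 91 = 1326.26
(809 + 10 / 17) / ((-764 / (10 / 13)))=-68815 / 84422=-0.82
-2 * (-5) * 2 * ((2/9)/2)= 20/9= 2.22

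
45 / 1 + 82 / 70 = 1616 / 35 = 46.17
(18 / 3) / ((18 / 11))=11 / 3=3.67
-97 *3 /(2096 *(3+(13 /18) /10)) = -13095 /289772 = -0.05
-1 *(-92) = 92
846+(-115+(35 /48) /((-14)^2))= 982469 /1344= 731.00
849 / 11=77.18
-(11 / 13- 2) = 15 / 13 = 1.15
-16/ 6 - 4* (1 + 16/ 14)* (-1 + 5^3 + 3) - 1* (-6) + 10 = -22580/ 21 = -1075.24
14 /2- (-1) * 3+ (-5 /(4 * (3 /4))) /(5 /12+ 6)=750 /77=9.74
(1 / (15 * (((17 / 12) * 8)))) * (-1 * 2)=-1 / 85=-0.01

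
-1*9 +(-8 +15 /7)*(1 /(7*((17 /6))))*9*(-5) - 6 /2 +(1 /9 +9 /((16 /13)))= 8.71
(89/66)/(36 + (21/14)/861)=25543/681945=0.04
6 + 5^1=11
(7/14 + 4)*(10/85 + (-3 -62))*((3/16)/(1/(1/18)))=-3309/1088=-3.04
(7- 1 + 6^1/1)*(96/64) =18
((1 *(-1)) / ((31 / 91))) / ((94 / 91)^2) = -753571 / 273916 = -2.75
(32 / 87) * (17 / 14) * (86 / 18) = 11696 / 5481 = 2.13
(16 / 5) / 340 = 4 / 425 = 0.01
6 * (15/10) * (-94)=-846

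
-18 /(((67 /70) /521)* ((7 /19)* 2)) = -890910 /67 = -13297.16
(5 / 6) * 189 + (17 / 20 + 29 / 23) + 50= 96421 / 460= 209.61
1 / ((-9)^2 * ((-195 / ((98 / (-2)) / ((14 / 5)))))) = 7 / 6318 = 0.00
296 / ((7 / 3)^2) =2664 / 49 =54.37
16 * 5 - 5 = 75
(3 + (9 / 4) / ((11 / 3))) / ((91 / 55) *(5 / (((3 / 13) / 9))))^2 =583 / 16793868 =0.00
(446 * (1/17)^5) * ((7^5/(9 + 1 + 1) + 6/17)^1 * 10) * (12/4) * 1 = 3823803300/265513259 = 14.40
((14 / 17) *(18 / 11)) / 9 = 28 / 187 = 0.15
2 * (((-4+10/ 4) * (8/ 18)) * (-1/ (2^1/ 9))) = 6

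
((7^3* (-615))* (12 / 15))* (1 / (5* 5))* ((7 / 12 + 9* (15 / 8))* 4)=-471391.76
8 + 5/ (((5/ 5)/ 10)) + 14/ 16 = 471/ 8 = 58.88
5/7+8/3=71/21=3.38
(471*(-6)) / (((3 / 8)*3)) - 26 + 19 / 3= -7595 / 3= -2531.67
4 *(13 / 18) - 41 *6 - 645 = -7993 / 9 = -888.11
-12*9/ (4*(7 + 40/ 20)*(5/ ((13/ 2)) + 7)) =-39/ 101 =-0.39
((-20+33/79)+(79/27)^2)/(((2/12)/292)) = -370678816/19197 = -19309.21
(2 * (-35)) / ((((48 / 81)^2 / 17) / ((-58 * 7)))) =1375816.64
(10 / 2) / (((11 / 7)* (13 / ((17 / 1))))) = 595 / 143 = 4.16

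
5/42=0.12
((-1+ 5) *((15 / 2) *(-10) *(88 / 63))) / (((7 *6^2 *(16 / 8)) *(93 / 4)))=-4400 / 123039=-0.04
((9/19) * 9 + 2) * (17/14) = 289/38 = 7.61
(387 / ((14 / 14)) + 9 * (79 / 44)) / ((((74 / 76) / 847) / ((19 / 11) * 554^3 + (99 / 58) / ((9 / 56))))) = 110517661724631462 / 1073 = 102998752772256.72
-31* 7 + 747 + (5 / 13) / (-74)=509855 / 962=529.99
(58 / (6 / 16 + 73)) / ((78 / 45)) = 3480 / 7631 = 0.46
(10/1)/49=10/49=0.20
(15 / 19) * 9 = 135 / 19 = 7.11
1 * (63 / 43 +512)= 22079 / 43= 513.47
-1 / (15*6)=-1 / 90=-0.01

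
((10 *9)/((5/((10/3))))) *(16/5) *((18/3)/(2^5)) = 36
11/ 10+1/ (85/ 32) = 1.48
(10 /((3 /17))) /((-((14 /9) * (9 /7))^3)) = -85 /12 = -7.08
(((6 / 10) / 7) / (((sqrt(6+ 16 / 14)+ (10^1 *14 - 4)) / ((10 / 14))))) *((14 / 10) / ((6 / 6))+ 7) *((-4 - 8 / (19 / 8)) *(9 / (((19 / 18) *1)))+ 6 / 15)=-137917872 / 584016775+ 1014102 *sqrt(14) / 817623485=-0.23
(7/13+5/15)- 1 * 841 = -840.13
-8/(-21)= 8/21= 0.38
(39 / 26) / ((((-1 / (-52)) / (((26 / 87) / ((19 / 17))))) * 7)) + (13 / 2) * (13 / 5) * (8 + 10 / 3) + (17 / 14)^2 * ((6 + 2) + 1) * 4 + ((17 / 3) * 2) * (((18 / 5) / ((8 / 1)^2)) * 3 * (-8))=232.29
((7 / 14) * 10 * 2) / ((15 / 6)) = 4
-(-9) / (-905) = -9 / 905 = -0.01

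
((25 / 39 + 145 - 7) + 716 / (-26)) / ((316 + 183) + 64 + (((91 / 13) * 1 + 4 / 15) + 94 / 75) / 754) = 897550 / 4548327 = 0.20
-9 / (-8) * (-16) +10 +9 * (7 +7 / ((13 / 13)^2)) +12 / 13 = 1546 / 13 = 118.92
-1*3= -3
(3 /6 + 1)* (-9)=-27 /2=-13.50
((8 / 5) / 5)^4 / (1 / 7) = 0.07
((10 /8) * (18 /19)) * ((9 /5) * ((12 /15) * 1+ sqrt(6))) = 162 /95+ 81 * sqrt(6) /38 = 6.93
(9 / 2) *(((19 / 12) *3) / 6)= 57 / 16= 3.56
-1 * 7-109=-116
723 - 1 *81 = 642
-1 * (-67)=67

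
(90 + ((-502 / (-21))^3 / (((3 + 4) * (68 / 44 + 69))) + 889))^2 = 40070319983500314244 / 39541698191961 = 1013368.72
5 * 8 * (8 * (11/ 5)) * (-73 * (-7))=359744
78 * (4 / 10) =156 / 5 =31.20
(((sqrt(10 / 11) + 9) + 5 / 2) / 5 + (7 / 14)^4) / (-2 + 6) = sqrt(110) / 220 + 189 / 320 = 0.64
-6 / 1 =-6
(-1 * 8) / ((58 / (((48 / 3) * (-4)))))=8.83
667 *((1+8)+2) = 7337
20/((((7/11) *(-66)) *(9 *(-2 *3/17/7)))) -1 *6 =-401/81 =-4.95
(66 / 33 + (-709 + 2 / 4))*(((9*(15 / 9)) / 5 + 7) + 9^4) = -9284823 / 2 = -4642411.50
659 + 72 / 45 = 3303 / 5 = 660.60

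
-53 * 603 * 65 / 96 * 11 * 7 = -53318265 / 32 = -1666195.78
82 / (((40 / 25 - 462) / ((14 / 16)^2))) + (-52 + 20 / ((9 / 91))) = 99503323 / 662976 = 150.09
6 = 6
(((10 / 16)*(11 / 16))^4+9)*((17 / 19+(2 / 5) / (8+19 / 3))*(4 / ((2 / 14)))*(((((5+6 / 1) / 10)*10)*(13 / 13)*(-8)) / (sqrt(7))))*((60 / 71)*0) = 0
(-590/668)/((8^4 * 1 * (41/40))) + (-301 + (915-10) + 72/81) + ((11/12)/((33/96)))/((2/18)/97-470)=15661206628840057/25891298823168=604.88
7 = 7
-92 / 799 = -0.12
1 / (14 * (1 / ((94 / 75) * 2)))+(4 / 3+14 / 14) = 1319 / 525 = 2.51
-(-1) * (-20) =-20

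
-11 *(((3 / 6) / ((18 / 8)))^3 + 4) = -32164 / 729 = -44.12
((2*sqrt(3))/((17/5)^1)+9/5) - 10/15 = 10*sqrt(3)/17+17/15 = 2.15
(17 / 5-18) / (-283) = 73 / 1415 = 0.05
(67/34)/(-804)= -1/408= -0.00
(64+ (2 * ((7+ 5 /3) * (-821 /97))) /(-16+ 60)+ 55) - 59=181387 /3201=56.67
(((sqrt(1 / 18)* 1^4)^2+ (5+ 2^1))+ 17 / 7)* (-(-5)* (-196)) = -83650 / 9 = -9294.44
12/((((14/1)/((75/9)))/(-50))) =-2500/7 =-357.14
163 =163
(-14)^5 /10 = -268912 /5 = -53782.40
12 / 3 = 4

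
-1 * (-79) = 79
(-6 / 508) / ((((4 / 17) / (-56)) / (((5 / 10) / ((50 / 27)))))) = 9639 / 12700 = 0.76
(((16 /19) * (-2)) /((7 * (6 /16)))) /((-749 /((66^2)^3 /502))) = 3526568534016 /25003867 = 141040.93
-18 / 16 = -9 / 8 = -1.12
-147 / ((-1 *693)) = 7 / 33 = 0.21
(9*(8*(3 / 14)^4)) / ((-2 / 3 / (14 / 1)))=-2187 / 686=-3.19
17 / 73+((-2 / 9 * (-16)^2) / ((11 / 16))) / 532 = 74335 / 961191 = 0.08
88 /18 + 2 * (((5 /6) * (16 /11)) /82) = 19964 /4059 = 4.92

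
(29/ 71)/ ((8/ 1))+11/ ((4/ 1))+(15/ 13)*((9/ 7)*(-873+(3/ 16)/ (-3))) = -133603303/ 103376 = -1292.40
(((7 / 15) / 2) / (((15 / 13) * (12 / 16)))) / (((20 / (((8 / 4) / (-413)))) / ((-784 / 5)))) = 10192 / 995625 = 0.01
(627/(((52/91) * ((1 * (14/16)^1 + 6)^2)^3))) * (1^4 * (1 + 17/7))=89653248/2516421875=0.04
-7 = -7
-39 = -39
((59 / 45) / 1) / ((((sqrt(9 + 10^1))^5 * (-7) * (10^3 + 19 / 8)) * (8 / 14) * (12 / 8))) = -0.00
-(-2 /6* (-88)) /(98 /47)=-14.07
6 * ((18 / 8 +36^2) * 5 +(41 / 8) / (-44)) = 6854637 / 176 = 38946.80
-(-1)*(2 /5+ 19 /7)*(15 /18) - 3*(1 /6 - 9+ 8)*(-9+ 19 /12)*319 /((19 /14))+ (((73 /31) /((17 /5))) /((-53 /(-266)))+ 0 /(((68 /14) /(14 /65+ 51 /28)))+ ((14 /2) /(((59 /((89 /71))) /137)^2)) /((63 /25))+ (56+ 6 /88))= -55146208301829343415 /12906962158539834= -4272.59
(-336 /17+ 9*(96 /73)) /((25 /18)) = -35424 /6205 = -5.71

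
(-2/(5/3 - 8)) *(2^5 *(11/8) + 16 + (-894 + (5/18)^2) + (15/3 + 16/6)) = -267707/1026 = -260.92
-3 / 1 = -3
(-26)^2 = 676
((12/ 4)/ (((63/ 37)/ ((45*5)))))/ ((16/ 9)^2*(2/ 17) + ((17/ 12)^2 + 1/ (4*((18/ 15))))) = 61138800/ 398993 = 153.23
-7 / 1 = -7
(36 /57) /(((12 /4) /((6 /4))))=6 /19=0.32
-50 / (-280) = 0.18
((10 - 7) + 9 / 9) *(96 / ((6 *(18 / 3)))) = 32 / 3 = 10.67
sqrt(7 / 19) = sqrt(133) / 19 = 0.61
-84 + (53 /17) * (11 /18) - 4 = -26345 /306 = -86.09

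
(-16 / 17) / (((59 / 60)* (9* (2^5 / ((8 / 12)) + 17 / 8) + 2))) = -1536 / 727175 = -0.00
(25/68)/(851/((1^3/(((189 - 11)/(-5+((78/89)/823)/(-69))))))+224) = -210585775/17224757678232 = -0.00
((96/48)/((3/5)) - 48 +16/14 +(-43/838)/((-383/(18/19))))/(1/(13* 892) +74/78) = -2485857225860/54190996699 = -45.87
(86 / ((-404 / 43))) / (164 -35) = -43 / 606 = -0.07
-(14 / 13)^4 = -38416 / 28561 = -1.35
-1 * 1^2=-1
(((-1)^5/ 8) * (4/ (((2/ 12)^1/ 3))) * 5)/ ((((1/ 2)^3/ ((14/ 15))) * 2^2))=-84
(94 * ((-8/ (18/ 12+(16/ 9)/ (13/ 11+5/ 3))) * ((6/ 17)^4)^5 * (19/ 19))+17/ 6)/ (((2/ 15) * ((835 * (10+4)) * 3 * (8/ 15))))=206930318809273651972629240995/ 182137652614927126715762910069184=0.00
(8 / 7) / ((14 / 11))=44 / 49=0.90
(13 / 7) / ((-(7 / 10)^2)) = -1300 / 343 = -3.79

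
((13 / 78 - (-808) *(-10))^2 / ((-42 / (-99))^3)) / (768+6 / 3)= 853127479083 / 768320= 1110380.41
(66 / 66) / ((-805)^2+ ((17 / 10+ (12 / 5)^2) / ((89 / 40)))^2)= 0.00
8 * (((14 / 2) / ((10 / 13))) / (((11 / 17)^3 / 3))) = 5364996 / 6655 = 806.16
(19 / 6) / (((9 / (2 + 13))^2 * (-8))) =-475 / 432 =-1.10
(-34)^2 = 1156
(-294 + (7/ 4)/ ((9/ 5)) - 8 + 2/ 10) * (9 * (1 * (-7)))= 379043/ 20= 18952.15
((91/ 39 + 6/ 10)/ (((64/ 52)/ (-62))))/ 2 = -4433/ 60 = -73.88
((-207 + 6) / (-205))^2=40401 / 42025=0.96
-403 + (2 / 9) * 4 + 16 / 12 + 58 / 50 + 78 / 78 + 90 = -308.62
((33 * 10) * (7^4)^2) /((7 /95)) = 25818073050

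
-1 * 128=-128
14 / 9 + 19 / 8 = 283 / 72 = 3.93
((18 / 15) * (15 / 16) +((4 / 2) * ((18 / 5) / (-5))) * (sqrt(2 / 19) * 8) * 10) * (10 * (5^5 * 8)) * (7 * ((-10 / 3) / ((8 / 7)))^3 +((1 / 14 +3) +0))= -32245671875 / 672 +5430850000 * sqrt(38) / 21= 1546206216.28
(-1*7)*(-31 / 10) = 217 / 10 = 21.70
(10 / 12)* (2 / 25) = 1 / 15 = 0.07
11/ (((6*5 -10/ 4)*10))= 1/ 25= 0.04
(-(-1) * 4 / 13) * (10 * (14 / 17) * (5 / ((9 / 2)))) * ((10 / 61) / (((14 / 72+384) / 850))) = 11200000 / 10967983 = 1.02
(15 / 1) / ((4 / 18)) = 135 / 2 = 67.50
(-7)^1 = -7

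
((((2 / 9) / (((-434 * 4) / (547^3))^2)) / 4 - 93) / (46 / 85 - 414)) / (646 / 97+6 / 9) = -220858712539873310125 / 1354843345809408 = -163014.21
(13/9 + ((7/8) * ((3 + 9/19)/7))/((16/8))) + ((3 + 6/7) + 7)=119879/9576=12.52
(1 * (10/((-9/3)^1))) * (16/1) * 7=-1120/3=-373.33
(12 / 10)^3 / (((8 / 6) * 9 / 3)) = 54 / 125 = 0.43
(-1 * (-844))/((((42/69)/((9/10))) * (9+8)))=43677/595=73.41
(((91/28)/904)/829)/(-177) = -13/530586528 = -0.00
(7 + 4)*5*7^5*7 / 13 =6470695 / 13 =497745.77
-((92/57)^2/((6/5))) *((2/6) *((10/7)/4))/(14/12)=-105800/477603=-0.22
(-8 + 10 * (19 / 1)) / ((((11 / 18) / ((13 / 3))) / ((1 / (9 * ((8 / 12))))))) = 2366 / 11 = 215.09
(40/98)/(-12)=-5/147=-0.03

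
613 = 613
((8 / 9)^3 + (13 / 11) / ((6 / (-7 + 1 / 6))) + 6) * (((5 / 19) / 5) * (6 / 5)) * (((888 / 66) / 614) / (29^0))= 6357007 / 857538495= 0.01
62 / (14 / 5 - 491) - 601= -601.13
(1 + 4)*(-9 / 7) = -45 / 7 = -6.43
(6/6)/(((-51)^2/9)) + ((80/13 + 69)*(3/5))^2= 2482734154/1221025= 2033.32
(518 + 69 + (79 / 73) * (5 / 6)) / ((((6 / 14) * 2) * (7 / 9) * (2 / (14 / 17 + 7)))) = 34247633 / 9928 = 3449.60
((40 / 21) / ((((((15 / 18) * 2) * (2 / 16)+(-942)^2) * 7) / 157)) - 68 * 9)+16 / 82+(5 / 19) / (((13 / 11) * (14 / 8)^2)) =-6464743887210372 / 10567932709243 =-611.73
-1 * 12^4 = -20736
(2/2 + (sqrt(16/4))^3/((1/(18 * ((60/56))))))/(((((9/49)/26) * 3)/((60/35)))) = 113048/9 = 12560.89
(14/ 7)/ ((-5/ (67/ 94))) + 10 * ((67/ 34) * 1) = 77586/ 3995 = 19.42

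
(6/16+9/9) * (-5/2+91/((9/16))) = 31537/144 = 219.01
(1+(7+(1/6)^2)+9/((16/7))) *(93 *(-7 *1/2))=-373891/96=-3894.70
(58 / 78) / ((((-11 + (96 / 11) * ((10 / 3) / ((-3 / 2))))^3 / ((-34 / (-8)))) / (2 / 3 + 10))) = -926376 / 771608903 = -0.00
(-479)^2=229441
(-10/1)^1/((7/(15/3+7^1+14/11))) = -1460/77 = -18.96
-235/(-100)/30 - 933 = -559753/600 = -932.92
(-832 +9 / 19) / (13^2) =-15799 / 3211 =-4.92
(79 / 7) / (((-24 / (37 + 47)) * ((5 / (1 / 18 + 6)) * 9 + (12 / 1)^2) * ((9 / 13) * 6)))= -111943 / 1782648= -0.06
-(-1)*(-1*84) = -84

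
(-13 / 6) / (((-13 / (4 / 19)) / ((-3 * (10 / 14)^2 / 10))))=-5 / 931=-0.01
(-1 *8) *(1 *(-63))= 504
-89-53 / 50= -4503 / 50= -90.06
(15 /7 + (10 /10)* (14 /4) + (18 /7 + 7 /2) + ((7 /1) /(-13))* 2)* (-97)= -93896 /91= -1031.82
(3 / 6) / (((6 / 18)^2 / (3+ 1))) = 18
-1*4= -4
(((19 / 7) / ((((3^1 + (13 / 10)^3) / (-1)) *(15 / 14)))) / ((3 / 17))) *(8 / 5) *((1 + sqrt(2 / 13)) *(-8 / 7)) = 1653760 *sqrt(26) / 4256343 + 1653760 / 327411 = 7.03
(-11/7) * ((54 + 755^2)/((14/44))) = -137959118/49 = -2815492.20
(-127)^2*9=145161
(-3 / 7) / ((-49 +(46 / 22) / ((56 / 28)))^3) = 31944 / 8219689625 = 0.00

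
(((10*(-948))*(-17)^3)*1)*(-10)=-465752400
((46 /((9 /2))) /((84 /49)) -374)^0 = 1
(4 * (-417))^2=2782224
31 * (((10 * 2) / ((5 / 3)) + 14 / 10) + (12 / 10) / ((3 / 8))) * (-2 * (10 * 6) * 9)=-555768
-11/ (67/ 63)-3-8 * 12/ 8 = -1698/ 67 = -25.34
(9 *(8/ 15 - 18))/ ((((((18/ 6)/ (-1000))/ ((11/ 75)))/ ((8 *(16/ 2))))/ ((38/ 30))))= 28036096/ 45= 623024.36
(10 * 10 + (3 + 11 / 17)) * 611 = 1076582 / 17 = 63328.35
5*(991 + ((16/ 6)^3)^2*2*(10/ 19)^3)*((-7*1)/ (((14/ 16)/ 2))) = -87668.25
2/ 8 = 1/ 4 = 0.25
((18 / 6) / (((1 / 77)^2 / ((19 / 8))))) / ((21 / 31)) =498883 / 8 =62360.38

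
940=940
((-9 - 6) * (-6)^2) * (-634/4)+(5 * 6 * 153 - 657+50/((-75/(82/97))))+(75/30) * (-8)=26045209/291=89502.44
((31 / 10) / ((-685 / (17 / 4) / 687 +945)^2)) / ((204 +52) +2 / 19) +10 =19747408879635573383 / 1974740885285589500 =10.00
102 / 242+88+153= 29212 / 121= 241.42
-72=-72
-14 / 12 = -7 / 6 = -1.17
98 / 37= 2.65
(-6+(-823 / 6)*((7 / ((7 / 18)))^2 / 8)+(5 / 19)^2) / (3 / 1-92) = 8030345 / 128516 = 62.49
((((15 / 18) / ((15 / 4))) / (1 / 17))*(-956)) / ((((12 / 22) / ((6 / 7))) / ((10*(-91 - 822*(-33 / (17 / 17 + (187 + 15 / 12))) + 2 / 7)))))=-996950661520 / 333837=-2986339.63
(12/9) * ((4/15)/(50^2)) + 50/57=468826/534375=0.88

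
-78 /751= -0.10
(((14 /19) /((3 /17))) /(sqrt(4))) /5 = 119 /285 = 0.42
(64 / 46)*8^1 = 256 / 23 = 11.13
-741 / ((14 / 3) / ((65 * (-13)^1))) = 134173.93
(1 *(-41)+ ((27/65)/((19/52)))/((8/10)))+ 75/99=-24341/627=-38.82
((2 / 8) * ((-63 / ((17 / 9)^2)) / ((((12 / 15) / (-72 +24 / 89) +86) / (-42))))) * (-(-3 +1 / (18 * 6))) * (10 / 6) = 10.75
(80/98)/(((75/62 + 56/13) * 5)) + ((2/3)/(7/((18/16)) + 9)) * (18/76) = 22667525/567201509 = 0.04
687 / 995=0.69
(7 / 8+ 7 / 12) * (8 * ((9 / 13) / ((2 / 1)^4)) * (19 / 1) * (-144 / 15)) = -1197 / 13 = -92.08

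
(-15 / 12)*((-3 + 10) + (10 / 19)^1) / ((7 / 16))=-2860 / 133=-21.50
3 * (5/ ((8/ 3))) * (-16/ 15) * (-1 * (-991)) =-5946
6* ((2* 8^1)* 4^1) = 384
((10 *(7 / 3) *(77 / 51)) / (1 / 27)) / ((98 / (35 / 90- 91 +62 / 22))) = -86915 / 102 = -852.11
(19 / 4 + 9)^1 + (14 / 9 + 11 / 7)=4253 / 252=16.88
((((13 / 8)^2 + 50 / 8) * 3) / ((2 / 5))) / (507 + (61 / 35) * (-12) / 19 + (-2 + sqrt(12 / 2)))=0.13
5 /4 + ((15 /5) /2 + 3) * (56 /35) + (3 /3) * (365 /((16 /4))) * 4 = 7469 /20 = 373.45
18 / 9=2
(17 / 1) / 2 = 17 / 2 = 8.50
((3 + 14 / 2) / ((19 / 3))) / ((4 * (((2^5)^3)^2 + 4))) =15 / 40802189464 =0.00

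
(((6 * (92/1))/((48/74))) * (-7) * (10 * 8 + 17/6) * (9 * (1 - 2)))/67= 8881887/134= 66282.74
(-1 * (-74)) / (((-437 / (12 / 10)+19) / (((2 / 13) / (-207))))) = 296 / 1857687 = 0.00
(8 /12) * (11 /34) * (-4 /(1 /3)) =-44 /17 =-2.59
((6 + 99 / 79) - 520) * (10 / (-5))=81014 / 79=1025.49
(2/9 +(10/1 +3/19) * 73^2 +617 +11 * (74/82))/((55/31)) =2380256477/77121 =30863.92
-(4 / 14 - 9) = 61 / 7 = 8.71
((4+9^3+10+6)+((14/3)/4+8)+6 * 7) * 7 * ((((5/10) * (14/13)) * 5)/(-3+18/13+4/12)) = -11762.45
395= 395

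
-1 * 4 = -4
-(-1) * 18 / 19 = 18 / 19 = 0.95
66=66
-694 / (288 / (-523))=181481 / 144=1260.28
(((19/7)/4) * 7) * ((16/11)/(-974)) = -38/5357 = -0.01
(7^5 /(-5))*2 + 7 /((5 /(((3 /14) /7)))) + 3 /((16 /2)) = -1882267 /280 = -6722.38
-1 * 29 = -29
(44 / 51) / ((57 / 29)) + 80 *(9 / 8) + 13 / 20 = 5295911 / 58140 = 91.09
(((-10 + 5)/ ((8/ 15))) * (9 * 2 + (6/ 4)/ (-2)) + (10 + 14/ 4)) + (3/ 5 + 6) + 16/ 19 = -140.78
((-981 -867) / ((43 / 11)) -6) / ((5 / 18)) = -370548 / 215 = -1723.48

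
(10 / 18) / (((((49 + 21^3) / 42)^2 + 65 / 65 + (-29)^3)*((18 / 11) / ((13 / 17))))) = 715 / 68156298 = 0.00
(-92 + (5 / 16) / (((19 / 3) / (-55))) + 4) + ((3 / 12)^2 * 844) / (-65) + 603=10106739 / 19760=511.47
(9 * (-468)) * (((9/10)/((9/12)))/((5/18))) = -454896/25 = -18195.84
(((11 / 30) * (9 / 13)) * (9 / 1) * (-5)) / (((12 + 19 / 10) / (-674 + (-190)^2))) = -52607610 / 1807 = -29113.23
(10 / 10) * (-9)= -9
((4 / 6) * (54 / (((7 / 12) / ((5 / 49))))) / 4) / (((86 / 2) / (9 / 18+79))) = 42930 / 14749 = 2.91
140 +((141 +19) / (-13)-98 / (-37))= 62694 / 481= 130.34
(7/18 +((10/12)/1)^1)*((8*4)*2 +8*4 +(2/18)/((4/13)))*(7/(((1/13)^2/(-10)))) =-225710485/162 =-1393274.60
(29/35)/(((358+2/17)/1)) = 493/213080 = 0.00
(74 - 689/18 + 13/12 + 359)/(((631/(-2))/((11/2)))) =-6.90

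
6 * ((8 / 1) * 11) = 528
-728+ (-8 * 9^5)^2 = 223154200936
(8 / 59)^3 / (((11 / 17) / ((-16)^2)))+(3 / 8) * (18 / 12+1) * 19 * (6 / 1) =1949415287 / 18073352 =107.86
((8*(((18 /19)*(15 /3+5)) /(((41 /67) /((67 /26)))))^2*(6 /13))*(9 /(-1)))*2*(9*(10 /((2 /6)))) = -38076913405728000 /1333229677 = -28559905.37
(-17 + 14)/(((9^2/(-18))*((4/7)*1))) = 7/6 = 1.17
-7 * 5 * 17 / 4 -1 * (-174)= 101 / 4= 25.25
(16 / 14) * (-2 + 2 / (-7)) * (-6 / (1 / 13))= 203.76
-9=-9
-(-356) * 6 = 2136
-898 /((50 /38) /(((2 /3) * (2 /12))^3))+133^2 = 322364963 /18225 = 17688.06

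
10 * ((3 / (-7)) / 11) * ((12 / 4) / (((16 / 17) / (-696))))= 66555 / 77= 864.35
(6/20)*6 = 9/5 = 1.80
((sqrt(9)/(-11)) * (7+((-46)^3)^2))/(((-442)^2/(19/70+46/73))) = -11924.17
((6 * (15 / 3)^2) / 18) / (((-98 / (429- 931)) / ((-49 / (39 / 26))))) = -12550 / 9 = -1394.44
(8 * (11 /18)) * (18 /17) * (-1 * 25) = -129.41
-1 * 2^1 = -2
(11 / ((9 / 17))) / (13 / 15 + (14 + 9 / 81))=935 / 674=1.39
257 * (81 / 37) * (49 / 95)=1020033 / 3515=290.19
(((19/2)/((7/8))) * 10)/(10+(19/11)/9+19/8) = 601920/69671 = 8.64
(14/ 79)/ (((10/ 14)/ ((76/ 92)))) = 0.20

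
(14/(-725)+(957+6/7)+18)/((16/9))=44571393/81200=548.91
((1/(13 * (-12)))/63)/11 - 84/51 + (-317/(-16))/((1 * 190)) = -2154902657/1396755360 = -1.54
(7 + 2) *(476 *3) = 12852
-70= -70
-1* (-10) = 10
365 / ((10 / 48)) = 1752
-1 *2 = -2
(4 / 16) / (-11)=-1 / 44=-0.02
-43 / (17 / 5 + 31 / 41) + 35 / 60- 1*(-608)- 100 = 212249 / 426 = 498.24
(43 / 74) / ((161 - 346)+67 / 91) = -3913 / 1240832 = -0.00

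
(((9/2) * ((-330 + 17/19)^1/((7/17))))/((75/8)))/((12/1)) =-106301/3325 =-31.97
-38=-38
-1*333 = -333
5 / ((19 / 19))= 5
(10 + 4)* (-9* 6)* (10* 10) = -75600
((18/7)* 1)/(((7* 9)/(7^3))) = 14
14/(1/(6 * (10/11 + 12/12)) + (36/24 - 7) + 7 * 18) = 882/7597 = 0.12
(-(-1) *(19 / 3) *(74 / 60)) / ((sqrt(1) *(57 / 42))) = 259 / 45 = 5.76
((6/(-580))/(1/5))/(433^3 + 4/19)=-57/89463376406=-0.00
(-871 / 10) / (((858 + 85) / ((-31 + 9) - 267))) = 26.69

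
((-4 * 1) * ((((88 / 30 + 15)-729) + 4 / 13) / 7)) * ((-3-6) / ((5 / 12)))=-19958112 / 2275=-8772.80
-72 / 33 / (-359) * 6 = 0.04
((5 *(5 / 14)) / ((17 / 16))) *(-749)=-1258.82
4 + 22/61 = 266/61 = 4.36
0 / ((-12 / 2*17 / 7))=0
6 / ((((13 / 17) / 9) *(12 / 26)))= 153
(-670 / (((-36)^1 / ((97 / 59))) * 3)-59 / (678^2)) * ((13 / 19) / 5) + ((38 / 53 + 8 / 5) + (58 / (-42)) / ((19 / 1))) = 10438276339697 / 2867676576660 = 3.64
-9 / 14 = -0.64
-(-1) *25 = 25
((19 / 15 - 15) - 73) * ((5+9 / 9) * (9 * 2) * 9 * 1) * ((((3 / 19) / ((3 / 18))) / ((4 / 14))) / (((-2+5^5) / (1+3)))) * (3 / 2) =-17704008 / 32965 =-537.05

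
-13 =-13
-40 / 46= -0.87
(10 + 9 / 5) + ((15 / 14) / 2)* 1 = 1727 / 140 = 12.34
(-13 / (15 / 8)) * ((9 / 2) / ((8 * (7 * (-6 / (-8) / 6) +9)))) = -156 / 395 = -0.39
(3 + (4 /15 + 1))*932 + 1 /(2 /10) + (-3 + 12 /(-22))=656368 /165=3977.99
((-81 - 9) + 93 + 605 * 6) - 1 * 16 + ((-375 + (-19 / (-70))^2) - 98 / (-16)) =31832347 / 9800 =3248.20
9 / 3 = 3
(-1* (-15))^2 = 225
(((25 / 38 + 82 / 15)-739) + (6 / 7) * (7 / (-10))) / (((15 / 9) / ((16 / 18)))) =-391.19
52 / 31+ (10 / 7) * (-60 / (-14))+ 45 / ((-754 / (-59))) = 12966337 / 1145326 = 11.32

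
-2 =-2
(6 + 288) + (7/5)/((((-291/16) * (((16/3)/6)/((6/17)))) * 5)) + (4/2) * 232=31248298/41225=757.99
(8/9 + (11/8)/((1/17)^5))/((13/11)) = 1546224977/936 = 1651949.76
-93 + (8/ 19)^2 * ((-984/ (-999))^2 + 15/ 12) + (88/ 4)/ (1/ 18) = 12145127983/ 40030929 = 303.39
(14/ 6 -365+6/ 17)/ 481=-18478/ 24531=-0.75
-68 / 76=-17 / 19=-0.89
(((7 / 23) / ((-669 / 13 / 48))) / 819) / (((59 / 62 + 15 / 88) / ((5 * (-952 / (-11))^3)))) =-17117979934720 / 17097157341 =-1001.22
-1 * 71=-71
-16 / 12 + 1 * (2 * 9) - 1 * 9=23 / 3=7.67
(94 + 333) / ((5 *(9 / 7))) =2989 / 45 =66.42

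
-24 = -24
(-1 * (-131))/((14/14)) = 131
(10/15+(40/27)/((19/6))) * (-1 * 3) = -194/57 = -3.40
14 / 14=1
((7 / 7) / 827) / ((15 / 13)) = 13 / 12405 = 0.00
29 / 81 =0.36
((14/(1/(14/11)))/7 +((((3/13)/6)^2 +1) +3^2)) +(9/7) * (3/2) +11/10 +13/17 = 72295957/4424420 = 16.34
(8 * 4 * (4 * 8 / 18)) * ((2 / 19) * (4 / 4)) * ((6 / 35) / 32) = 64 / 1995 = 0.03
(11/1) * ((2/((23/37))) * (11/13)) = 8954/299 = 29.95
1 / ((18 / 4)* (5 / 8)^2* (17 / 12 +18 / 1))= 512 / 17475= 0.03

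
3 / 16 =0.19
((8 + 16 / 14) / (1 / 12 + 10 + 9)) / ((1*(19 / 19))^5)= 768 / 1603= 0.48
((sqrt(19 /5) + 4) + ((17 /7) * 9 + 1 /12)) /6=sqrt(95) /30 + 2179 /504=4.65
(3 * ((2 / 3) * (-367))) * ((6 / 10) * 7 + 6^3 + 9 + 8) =-870524 / 5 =-174104.80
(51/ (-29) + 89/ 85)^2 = 3076516/ 6076225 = 0.51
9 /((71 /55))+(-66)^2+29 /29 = 4363.97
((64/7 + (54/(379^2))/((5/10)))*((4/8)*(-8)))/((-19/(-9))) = -330976080/19104253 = -17.32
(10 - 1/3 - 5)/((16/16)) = 14/3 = 4.67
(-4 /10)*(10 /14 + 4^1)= -66 /35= -1.89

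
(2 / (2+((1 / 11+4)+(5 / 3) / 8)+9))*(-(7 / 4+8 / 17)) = -19932 / 68663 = -0.29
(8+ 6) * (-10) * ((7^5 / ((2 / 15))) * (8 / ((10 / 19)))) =-268239720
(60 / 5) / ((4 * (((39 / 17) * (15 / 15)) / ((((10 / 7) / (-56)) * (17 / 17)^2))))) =-85 / 2548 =-0.03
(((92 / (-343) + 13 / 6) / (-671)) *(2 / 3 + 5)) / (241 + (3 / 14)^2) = -0.00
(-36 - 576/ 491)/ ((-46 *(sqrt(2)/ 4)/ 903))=16481556 *sqrt(2)/ 11293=2063.97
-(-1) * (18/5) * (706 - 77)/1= 11322/5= 2264.40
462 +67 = 529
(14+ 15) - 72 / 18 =25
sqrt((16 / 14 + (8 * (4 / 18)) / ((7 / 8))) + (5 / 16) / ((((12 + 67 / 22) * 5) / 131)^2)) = sqrt(19917180605) / 69510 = 2.03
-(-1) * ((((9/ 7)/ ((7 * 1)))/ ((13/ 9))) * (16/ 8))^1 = 162/ 637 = 0.25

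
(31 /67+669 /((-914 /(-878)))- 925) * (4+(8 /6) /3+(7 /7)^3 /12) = -468957031 /367428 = -1276.32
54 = 54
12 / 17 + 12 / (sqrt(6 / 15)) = 12 / 17 + 6* sqrt(10) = 19.68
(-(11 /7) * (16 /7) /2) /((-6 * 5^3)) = 0.00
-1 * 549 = -549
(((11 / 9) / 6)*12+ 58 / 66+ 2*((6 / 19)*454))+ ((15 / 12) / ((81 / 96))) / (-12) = 4908337 / 16929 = 289.94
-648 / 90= -36 / 5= -7.20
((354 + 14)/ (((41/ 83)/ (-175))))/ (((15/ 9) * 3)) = -1069040/ 41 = -26074.15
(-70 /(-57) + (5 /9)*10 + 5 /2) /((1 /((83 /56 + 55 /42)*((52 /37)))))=2765425 /75924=36.42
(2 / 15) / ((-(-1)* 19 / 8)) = 16 / 285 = 0.06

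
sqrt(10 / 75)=sqrt(30) / 15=0.37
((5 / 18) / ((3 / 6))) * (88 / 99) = 40 / 81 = 0.49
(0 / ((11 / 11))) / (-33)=0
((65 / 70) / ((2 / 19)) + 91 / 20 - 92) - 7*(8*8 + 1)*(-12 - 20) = 506848 / 35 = 14481.37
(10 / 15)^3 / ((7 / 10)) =80 / 189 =0.42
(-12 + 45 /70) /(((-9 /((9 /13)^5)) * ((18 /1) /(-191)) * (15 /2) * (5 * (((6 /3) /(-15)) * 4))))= 22139001 /207924080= 0.11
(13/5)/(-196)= -13/980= -0.01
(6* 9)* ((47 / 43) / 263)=2538 / 11309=0.22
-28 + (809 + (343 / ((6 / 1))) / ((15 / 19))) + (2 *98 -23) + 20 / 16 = 184979 / 180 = 1027.66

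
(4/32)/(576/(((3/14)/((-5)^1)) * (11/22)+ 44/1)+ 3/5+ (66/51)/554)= 0.01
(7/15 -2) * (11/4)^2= -2783/240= -11.60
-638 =-638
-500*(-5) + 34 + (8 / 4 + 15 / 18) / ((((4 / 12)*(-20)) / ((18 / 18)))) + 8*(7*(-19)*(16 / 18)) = 571607 / 360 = 1587.80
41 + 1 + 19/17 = 733/17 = 43.12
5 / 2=2.50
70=70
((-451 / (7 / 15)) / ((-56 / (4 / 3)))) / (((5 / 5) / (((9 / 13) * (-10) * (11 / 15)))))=-74415 / 637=-116.82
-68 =-68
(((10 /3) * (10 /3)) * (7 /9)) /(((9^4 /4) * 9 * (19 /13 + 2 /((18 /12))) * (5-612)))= -36400 /105485192649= -0.00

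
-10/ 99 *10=-100/ 99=-1.01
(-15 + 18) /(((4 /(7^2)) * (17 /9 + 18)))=1323 /716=1.85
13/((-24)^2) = 13/576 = 0.02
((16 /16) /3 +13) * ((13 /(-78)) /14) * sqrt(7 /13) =-10 * sqrt(91) /819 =-0.12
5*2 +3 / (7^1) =10.43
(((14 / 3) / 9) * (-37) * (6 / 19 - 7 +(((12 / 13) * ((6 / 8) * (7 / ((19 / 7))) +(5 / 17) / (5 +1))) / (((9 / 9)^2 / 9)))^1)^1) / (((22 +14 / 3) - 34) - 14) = 140119 / 15912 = 8.81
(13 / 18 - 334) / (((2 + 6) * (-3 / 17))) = 101983 / 432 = 236.07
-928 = -928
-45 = -45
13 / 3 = 4.33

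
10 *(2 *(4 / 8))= 10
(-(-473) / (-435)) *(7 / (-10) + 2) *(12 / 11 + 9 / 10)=-40807 / 14500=-2.81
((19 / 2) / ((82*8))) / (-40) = -19 / 52480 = -0.00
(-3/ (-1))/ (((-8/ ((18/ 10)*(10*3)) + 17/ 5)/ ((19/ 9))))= 855/ 439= 1.95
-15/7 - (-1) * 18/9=-1/7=-0.14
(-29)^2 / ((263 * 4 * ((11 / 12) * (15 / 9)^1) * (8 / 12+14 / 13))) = 295191 / 983620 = 0.30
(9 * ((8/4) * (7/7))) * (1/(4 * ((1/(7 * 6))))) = 189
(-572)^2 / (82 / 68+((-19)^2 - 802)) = -11124256 / 14953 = -743.95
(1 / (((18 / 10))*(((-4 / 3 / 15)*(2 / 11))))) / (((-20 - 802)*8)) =275 / 52608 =0.01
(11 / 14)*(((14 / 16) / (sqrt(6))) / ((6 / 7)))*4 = 77*sqrt(6) / 144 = 1.31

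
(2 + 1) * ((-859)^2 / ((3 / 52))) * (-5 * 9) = -1726641540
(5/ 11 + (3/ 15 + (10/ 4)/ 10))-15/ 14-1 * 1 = -1797/ 1540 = -1.17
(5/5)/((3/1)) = 1/3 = 0.33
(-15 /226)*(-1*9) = 135 /226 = 0.60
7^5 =16807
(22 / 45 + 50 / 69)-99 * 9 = -920929 / 1035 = -889.79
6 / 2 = 3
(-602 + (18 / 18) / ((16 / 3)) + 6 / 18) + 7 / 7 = -28823 / 48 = -600.48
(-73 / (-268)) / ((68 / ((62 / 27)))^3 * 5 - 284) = 2174743 / 1034384194288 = 0.00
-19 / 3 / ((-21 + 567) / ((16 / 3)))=-152 / 2457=-0.06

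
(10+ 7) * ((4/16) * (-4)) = -17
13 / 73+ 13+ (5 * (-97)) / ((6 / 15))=-175101 / 146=-1199.32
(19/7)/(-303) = -19/2121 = -0.01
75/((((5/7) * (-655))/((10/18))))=-35/393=-0.09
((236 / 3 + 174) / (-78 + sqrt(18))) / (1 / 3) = -9854 / 1011 -379 * sqrt(2) / 1011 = -10.28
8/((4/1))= 2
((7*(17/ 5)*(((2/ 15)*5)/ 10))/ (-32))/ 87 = -119/ 208800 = -0.00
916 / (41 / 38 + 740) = 34808 / 28161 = 1.24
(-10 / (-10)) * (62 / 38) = 31 / 19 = 1.63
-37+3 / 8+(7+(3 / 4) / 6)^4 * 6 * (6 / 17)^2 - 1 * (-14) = 281664251 / 147968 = 1903.55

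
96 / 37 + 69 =2649 / 37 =71.59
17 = 17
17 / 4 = 4.25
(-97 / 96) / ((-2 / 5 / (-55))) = -26675 / 192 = -138.93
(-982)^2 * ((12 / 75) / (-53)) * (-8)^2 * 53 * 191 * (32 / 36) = -377212690432 / 225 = -1676500846.36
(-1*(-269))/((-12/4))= -269/3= -89.67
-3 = -3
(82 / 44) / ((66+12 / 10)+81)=205 / 16302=0.01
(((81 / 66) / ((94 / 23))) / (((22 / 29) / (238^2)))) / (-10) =-255025449 / 113740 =-2242.18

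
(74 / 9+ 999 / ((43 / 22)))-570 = -19606 / 387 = -50.66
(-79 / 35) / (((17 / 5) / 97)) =-7663 / 119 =-64.39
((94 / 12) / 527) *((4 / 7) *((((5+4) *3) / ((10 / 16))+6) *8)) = 61664 / 18445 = 3.34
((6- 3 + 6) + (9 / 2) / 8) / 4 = 153 / 64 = 2.39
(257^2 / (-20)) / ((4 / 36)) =-594441 / 20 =-29722.05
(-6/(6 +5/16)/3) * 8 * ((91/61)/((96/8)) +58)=-2723008/18483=-147.33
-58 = -58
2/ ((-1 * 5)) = -2/ 5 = -0.40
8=8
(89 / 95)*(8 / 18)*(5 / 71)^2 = 1780 / 862011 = 0.00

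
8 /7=1.14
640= 640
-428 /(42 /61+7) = -26108 /469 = -55.67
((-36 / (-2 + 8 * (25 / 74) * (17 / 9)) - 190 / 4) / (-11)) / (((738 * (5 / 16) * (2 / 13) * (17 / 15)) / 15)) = 7943390 / 3963839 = 2.00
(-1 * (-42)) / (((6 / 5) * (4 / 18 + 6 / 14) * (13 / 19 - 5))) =-41895 / 3362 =-12.46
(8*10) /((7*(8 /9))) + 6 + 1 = 139 /7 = 19.86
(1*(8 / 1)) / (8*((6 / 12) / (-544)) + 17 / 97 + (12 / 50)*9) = 2638400 / 767743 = 3.44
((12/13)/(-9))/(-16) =1/156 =0.01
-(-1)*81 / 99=9 / 11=0.82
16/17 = 0.94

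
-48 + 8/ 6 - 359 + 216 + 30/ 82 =-23284/ 123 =-189.30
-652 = -652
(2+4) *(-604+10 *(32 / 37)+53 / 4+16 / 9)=-772991 / 222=-3481.94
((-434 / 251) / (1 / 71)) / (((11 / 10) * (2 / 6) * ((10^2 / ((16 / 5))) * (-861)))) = 35216 / 2830025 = 0.01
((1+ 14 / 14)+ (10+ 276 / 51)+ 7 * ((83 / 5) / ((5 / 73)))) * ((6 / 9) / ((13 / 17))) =485614 / 325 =1494.20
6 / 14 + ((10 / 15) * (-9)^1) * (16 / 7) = -93 / 7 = -13.29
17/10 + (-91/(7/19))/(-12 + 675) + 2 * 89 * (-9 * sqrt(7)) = 677/510 - 1602 * sqrt(7) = -4237.17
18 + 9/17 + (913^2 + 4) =14171056/17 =833591.53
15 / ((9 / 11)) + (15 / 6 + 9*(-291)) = -2598.17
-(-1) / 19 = 1 / 19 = 0.05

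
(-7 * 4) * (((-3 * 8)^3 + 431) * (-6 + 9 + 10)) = 4875052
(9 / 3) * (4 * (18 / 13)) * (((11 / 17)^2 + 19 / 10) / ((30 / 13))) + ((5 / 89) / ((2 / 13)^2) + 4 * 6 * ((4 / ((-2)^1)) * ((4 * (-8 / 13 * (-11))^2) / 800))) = 3508225301 / 434684900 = 8.07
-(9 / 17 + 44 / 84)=-376 / 357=-1.05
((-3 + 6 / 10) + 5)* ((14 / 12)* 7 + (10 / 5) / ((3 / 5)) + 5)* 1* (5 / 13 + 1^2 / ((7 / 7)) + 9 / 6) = 495 / 4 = 123.75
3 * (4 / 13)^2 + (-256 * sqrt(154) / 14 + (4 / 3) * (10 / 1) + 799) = 411997 / 507 - 128 * sqrt(154) / 7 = 585.70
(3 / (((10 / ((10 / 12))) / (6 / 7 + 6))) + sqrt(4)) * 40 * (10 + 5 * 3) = 26000 / 7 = 3714.29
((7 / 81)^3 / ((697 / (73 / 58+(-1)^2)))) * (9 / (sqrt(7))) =6419 * sqrt(7) / 2387114874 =0.00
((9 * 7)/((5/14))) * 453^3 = 81990435114/5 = 16398087022.80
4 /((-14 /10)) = -20 /7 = -2.86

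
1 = 1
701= 701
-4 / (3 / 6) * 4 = -32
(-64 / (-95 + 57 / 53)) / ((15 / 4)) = 6784 / 37335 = 0.18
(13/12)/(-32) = -13/384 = -0.03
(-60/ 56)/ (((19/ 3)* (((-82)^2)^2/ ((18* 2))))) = -405/ 3006609704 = -0.00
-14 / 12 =-7 / 6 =-1.17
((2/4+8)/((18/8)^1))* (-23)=-782/9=-86.89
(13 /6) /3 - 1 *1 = -0.28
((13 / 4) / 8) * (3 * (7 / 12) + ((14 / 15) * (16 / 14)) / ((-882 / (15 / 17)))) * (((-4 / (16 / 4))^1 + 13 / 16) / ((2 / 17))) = -681811 / 602112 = -1.13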